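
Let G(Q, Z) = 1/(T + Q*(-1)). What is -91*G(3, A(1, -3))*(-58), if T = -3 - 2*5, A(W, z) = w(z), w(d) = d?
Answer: -2639/8 ≈ -329.88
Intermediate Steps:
A(W, z) = z
T = -13 (T = -3 - 10 = -13)
G(Q, Z) = 1/(-13 - Q) (G(Q, Z) = 1/(-13 + Q*(-1)) = 1/(-13 - Q))
-91*G(3, A(1, -3))*(-58) = -(-91)/(13 + 3)*(-58) = -(-91)/16*(-58) = -91*(-1/16)*(-58) = (91/16)*(-58) = -2639/8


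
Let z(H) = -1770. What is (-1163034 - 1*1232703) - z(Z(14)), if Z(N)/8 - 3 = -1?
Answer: -2393967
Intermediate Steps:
Z(N) = 16 (Z(N) = 24 + 8*(-1) = 24 - 8 = 16)
(-1163034 - 1*1232703) - z(Z(14)) = (-1163034 - 1*1232703) - 1*(-1770) = (-1163034 - 1232703) + 1770 = -2395737 + 1770 = -2393967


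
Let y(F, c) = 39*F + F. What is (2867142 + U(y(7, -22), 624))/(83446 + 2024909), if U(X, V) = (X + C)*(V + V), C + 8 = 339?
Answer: 241978/140557 ≈ 1.7216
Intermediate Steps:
C = 331 (C = -8 + 339 = 331)
y(F, c) = 40*F
U(X, V) = 2*V*(331 + X) (U(X, V) = (X + 331)*(V + V) = (331 + X)*(2*V) = 2*V*(331 + X))
(2867142 + U(y(7, -22), 624))/(83446 + 2024909) = (2867142 + 2*624*(331 + 40*7))/(83446 + 2024909) = (2867142 + 2*624*(331 + 280))/2108355 = (2867142 + 2*624*611)*(1/2108355) = (2867142 + 762528)*(1/2108355) = 3629670*(1/2108355) = 241978/140557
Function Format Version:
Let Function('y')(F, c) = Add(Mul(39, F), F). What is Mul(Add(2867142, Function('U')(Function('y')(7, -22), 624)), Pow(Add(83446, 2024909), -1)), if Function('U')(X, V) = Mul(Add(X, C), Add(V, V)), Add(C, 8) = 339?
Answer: Rational(241978, 140557) ≈ 1.7216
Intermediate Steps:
C = 331 (C = Add(-8, 339) = 331)
Function('y')(F, c) = Mul(40, F)
Function('U')(X, V) = Mul(2, V, Add(331, X)) (Function('U')(X, V) = Mul(Add(X, 331), Add(V, V)) = Mul(Add(331, X), Mul(2, V)) = Mul(2, V, Add(331, X)))
Mul(Add(2867142, Function('U')(Function('y')(7, -22), 624)), Pow(Add(83446, 2024909), -1)) = Mul(Add(2867142, Mul(2, 624, Add(331, Mul(40, 7)))), Pow(Add(83446, 2024909), -1)) = Mul(Add(2867142, Mul(2, 624, Add(331, 280))), Pow(2108355, -1)) = Mul(Add(2867142, Mul(2, 624, 611)), Rational(1, 2108355)) = Mul(Add(2867142, 762528), Rational(1, 2108355)) = Mul(3629670, Rational(1, 2108355)) = Rational(241978, 140557)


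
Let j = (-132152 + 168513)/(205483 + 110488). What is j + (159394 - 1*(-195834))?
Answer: 112241782749/315971 ≈ 3.5523e+5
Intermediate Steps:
j = 36361/315971 ≈ 0.11508
j + (159394 - 1*(-195834)) = 36361/315971 + (159394 - 1*(-195834)) = 36361/315971 + (159394 + 195834) = 36361/315971 + 355228 = 112241782749/315971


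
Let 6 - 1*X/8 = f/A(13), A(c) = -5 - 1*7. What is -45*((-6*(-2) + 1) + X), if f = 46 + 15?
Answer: -4575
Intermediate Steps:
A(c) = -12 (A(c) = -5 - 7 = -12)
f = 61
X = 266/3 (X = 48 - 488/(-12) = 48 - 488*(-1)/12 = 48 - 8*(-61/12) = 48 + 122/3 = 266/3 ≈ 88.667)
-45*((-6*(-2) + 1) + X) = -45*((-6*(-2) + 1) + 266/3) = -45*((12 + 1) + 266/3) = -45*(13 + 266/3) = -45*305/3 = -4575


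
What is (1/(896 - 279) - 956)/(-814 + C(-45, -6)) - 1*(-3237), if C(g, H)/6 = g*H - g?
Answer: 2148428553/663892 ≈ 3236.1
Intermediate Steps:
C(g, H) = -6*g + 6*H*g (C(g, H) = 6*(g*H - g) = 6*(H*g - g) = 6*(-g + H*g) = -6*g + 6*H*g)
(1/(896 - 279) - 956)/(-814 + C(-45, -6)) - 1*(-3237) = (1/(896 - 279) - 956)/(-814 + 6*(-45)*(-1 - 6)) - 1*(-3237) = (1/617 - 956)/(-814 + 6*(-45)*(-7)) + 3237 = (1/617 - 956)/(-814 + 1890) + 3237 = -589851/617/1076 + 3237 = -589851/617*1/1076 + 3237 = -589851/663892 + 3237 = 2148428553/663892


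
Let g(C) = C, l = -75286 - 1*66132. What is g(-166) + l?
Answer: -141584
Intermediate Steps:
l = -141418 (l = -75286 - 66132 = -141418)
g(-166) + l = -166 - 141418 = -141584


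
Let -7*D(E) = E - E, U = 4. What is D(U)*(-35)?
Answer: 0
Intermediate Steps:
D(E) = 0 (D(E) = -(E - E)/7 = -1/7*0 = 0)
D(U)*(-35) = 0*(-35) = 0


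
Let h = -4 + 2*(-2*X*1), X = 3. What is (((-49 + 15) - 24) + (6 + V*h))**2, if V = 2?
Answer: 7056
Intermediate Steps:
h = -16 (h = -4 + 2*(-2*3*1) = -4 + 2*(-6*1) = -4 + 2*(-6) = -4 - 12 = -16)
(((-49 + 15) - 24) + (6 + V*h))**2 = (((-49 + 15) - 24) + (6 + 2*(-16)))**2 = ((-34 - 24) + (6 - 32))**2 = (-58 - 26)**2 = (-84)**2 = 7056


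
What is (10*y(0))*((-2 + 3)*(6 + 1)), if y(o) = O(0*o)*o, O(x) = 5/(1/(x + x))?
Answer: 0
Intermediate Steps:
O(x) = 10*x (O(x) = 5/(1/(2*x)) = 5/((1/(2*x))) = 5*(2*x) = 10*x)
y(o) = 0 (y(o) = (10*(0*o))*o = (10*0)*o = 0*o = 0)
(10*y(0))*((-2 + 3)*(6 + 1)) = (10*0)*((-2 + 3)*(6 + 1)) = 0*(1*7) = 0*7 = 0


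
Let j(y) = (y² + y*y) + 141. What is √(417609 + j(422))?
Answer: √773918 ≈ 879.73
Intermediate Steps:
j(y) = 141 + 2*y² (j(y) = (y² + y²) + 141 = 2*y² + 141 = 141 + 2*y²)
√(417609 + j(422)) = √(417609 + (141 + 2*422²)) = √(417609 + (141 + 2*178084)) = √(417609 + (141 + 356168)) = √(417609 + 356309) = √773918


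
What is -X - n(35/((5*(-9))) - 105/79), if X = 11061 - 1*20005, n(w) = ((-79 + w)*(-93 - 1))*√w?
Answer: 8944 - 5420698*I*√118342/168507 ≈ 8944.0 - 11066.0*I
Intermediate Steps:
n(w) = √w*(7426 - 94*w) (n(w) = ((-79 + w)*(-94))*√w = (7426 - 94*w)*√w = √w*(7426 - 94*w))
X = -8944 (X = 11061 - 20005 = -8944)
-X - n(35/((5*(-9))) - 105/79) = -1*(-8944) - 94*√(35/((5*(-9))) - 105/79)*(79 - (35/((5*(-9))) - 105/79)) = 8944 - 94*√(35/(-45) - 105*1/79)*(79 - (35/(-45) - 105*1/79)) = 8944 - 94*√(35*(-1/45) - 105/79)*(79 - (35*(-1/45) - 105/79)) = 8944 - 94*√(-7/9 - 105/79)*(79 - (-7/9 - 105/79)) = 8944 - 94*√(-1498/711)*(79 - 1*(-1498/711)) = 8944 - 94*I*√118342/237*(79 + 1498/711) = 8944 - 94*I*√118342/237*57667/711 = 8944 - 5420698*I*√118342/168507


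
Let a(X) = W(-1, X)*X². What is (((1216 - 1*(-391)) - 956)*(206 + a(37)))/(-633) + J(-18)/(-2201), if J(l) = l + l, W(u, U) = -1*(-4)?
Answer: -2713812198/464411 ≈ -5843.6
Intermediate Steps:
W(u, U) = 4
J(l) = 2*l
a(X) = 4*X²
(((1216 - 1*(-391)) - 956)*(206 + a(37)))/(-633) + J(-18)/(-2201) = (((1216 - 1*(-391)) - 956)*(206 + 4*37²))/(-633) + (2*(-18))/(-2201) = (((1216 + 391) - 956)*(206 + 4*1369))*(-1/633) - 36*(-1/2201) = ((1607 - 956)*(206 + 5476))*(-1/633) + 36/2201 = (651*5682)*(-1/633) + 36/2201 = 3698982*(-1/633) + 36/2201 = -1232994/211 + 36/2201 = -2713812198/464411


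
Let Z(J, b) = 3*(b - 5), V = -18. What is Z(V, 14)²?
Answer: 729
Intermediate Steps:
Z(J, b) = -15 + 3*b (Z(J, b) = 3*(-5 + b) = -15 + 3*b)
Z(V, 14)² = (-15 + 3*14)² = (-15 + 42)² = 27² = 729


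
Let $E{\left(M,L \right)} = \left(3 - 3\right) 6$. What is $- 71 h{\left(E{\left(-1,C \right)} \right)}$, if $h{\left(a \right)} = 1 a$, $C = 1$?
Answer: $0$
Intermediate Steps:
$E{\left(M,L \right)} = 0$ ($E{\left(M,L \right)} = 0 \cdot 6 = 0$)
$h{\left(a \right)} = a$
$- 71 h{\left(E{\left(-1,C \right)} \right)} = \left(-71\right) 0 = 0$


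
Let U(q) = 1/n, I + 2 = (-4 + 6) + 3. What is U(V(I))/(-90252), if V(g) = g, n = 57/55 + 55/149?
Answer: -8195/1039522536 ≈ -7.8834e-6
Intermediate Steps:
I = 3 (I = -2 + ((-4 + 6) + 3) = -2 + (2 + 3) = -2 + 5 = 3)
n = 11518/8195 (n = 57*(1/55) + 55*(1/149) = 57/55 + 55/149 = 11518/8195 ≈ 1.4055)
U(q) = 8195/11518 (U(q) = 1/(11518/8195) = 8195/11518)
U(V(I))/(-90252) = (8195/11518)/(-90252) = (8195/11518)*(-1/90252) = -8195/1039522536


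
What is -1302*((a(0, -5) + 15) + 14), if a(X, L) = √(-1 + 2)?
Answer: -39060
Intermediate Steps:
a(X, L) = 1 (a(X, L) = √1 = 1)
-1302*((a(0, -5) + 15) + 14) = -1302*((1 + 15) + 14) = -1302*(16 + 14) = -1302*30 = -39060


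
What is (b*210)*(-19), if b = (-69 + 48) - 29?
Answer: 199500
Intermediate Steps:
b = -50 (b = -21 - 29 = -50)
(b*210)*(-19) = -50*210*(-19) = -10500*(-19) = 199500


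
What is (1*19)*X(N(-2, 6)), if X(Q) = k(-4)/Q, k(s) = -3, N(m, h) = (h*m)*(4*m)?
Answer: -19/32 ≈ -0.59375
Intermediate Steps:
N(m, h) = 4*h*m²
X(Q) = -3/Q
(1*19)*X(N(-2, 6)) = (1*19)*(-3/(4*6*(-2)²)) = 19*(-3/(4*6*4)) = 19*(-3/96) = 19*(-3*1/96) = 19*(-1/32) = -19/32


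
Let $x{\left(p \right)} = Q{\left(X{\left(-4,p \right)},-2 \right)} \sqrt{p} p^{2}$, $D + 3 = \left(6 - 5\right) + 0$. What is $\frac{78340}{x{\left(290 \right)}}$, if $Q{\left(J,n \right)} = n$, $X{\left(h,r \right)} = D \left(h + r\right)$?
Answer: $- \frac{3917 \sqrt{290}}{2438900} \approx -0.02735$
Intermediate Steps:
$D = -2$ ($D = -3 + \left(\left(6 - 5\right) + 0\right) = -3 + \left(1 + 0\right) = -3 + 1 = -2$)
$X{\left(h,r \right)} = - 2 h - 2 r$ ($X{\left(h,r \right)} = - 2 \left(h + r\right) = - 2 h - 2 r$)
$x{\left(p \right)} = - 2 p^{\frac{5}{2}}$ ($x{\left(p \right)} = - 2 \sqrt{p} p^{2} = - 2 p^{\frac{5}{2}}$)
$\frac{78340}{x{\left(290 \right)}} = \frac{78340}{\left(-2\right) 290^{\frac{5}{2}}} = \frac{78340}{\left(-2\right) 84100 \sqrt{290}} = \frac{78340}{\left(-168200\right) \sqrt{290}} = 78340 \left(- \frac{\sqrt{290}}{48778000}\right) = - \frac{3917 \sqrt{290}}{2438900}$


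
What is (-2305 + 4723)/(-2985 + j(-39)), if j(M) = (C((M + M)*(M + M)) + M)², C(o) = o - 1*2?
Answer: 1209/18257432 ≈ 6.6220e-5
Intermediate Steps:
C(o) = -2 + o (C(o) = o - 2 = -2 + o)
j(M) = (-2 + M + 4*M²)² (j(M) = ((-2 + (M + M)*(M + M)) + M)² = ((-2 + (2*M)*(2*M)) + M)² = ((-2 + 4*M²) + M)² = (-2 + M + 4*M²)²)
(-2305 + 4723)/(-2985 + j(-39)) = (-2305 + 4723)/(-2985 + (-2 - 39 + 4*(-39)²)²) = 2418/(-2985 + (-2 - 39 + 4*1521)²) = 2418/(-2985 + (-2 - 39 + 6084)²) = 2418/(-2985 + 6043²) = 2418/(-2985 + 36517849) = 2418/36514864 = 2418*(1/36514864) = 1209/18257432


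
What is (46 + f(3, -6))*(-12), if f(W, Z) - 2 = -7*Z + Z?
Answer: -1008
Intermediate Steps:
f(W, Z) = 2 - 6*Z (f(W, Z) = 2 + (-7*Z + Z) = 2 - 6*Z)
(46 + f(3, -6))*(-12) = (46 + (2 - 6*(-6)))*(-12) = (46 + (2 + 36))*(-12) = (46 + 38)*(-12) = 84*(-12) = -1008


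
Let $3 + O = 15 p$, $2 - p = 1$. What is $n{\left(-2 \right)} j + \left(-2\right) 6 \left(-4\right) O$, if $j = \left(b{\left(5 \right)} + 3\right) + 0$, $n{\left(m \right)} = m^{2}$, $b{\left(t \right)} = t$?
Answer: $608$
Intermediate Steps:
$p = 1$ ($p = 2 - 1 = 1$)
$j = 8$ ($j = \left(5 + 3\right) + 0 = 8 + 0 = 8$)
$O = 12$ ($O = -3 + 15 \cdot 1 = -3 + 15 = 12$)
$n{\left(-2 \right)} j + \left(-2\right) 6 \left(-4\right) O = \left(-2\right)^{2} \cdot 8 + \left(-2\right) 6 \left(-4\right) 12 = 4 \cdot 8 + \left(-12\right) \left(-4\right) 12 = 32 + 48 \cdot 12 = 32 + 576 = 608$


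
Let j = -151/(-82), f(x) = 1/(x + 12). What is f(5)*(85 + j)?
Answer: 7121/1394 ≈ 5.1083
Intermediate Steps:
f(x) = 1/(12 + x)
j = 151/82 (j = -151*(-1/82) = 151/82 ≈ 1.8415)
f(5)*(85 + j) = (85 + 151/82)/(12 + 5) = (7121/82)/17 = (1/17)*(7121/82) = 7121/1394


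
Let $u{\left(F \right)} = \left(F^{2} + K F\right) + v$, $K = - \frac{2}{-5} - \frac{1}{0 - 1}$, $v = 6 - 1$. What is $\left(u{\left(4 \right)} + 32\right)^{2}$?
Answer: $\frac{85849}{25} \approx 3434.0$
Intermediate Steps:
$v = 5$
$K = \frac{7}{5}$ ($K = \left(-2\right) \left(- \frac{1}{5}\right) - \frac{1}{-1} = \frac{2}{5} - -1 = \frac{2}{5} + 1 = \frac{7}{5} \approx 1.4$)
$u{\left(F \right)} = 5 + F^{2} + \frac{7 F}{5}$ ($u{\left(F \right)} = \left(F^{2} + \frac{7 F}{5}\right) + 5 = 5 + F^{2} + \frac{7 F}{5}$)
$\left(u{\left(4 \right)} + 32\right)^{2} = \left(\left(5 + 4^{2} + \frac{7}{5} \cdot 4\right) + 32\right)^{2} = \left(\left(5 + 16 + \frac{28}{5}\right) + 32\right)^{2} = \left(\frac{133}{5} + 32\right)^{2} = \left(\frac{293}{5}\right)^{2} = \frac{85849}{25}$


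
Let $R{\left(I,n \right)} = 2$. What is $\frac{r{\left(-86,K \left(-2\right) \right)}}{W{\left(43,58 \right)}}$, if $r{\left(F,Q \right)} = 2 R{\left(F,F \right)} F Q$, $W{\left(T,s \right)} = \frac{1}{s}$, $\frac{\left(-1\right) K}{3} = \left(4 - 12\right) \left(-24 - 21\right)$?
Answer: $-43096320$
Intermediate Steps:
$K = -1080$ ($K = - 3 \left(4 - 12\right) \left(-24 - 21\right) = - 3 \left(\left(-8\right) \left(-45\right)\right) = \left(-3\right) 360 = -1080$)
$r{\left(F,Q \right)} = 4 F Q$ ($r{\left(F,Q \right)} = 2 \cdot 2 F Q = 4 F Q$)
$\frac{r{\left(-86,K \left(-2\right) \right)}}{W{\left(43,58 \right)}} = \frac{4 \left(-86\right) \left(\left(-1080\right) \left(-2\right)\right)}{\frac{1}{58}} = 4 \left(-86\right) 2160 \frac{1}{\frac{1}{58}} = \left(-743040\right) 58 = -43096320$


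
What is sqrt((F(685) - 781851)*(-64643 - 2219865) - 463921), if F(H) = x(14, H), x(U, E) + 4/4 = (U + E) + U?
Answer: sqrt(1784517830691) ≈ 1.3359e+6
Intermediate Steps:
x(U, E) = -1 + E + 2*U (x(U, E) = -1 + ((U + E) + U) = -1 + ((E + U) + U) = -1 + (E + 2*U) = -1 + E + 2*U)
F(H) = 27 + H (F(H) = -1 + H + 2*14 = -1 + H + 28 = 27 + H)
sqrt((F(685) - 781851)*(-64643 - 2219865) - 463921) = sqrt(((27 + 685) - 781851)*(-64643 - 2219865) - 463921) = sqrt((712 - 781851)*(-2284508) - 463921) = sqrt(-781139*(-2284508) - 463921) = sqrt(1784518294612 - 463921) = sqrt(1784517830691)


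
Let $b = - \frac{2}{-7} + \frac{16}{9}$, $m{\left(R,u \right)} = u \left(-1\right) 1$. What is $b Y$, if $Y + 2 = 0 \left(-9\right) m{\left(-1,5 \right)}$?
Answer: $- \frac{260}{63} \approx -4.127$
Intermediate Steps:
$m{\left(R,u \right)} = - u$ ($m{\left(R,u \right)} = - u 1 = - u$)
$Y = -2$ ($Y = -2 + 0 \left(-9\right) \left(\left(-1\right) 5\right) = -2 + 0 \left(-5\right) = -2 + 0 = -2$)
$b = \frac{130}{63}$ ($b = \left(-2\right) \left(- \frac{1}{7}\right) + 16 \cdot \frac{1}{9} = \frac{2}{7} + \frac{16}{9} = \frac{130}{63} \approx 2.0635$)
$b Y = \frac{130}{63} \left(-2\right) = - \frac{260}{63}$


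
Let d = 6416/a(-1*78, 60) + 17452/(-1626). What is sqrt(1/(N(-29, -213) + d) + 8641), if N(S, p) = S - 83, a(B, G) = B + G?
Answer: sqrt(11802673497117790)/1168714 ≈ 92.957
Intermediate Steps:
N(S, p) = -83 + S
d = -895546/2439 (d = 6416/(-1*78 + 60) + 17452/(-1626) = 6416/(-78 + 60) + 17452*(-1/1626) = 6416/(-18) - 8726/813 = 6416*(-1/18) - 8726/813 = -3208/9 - 8726/813 = -895546/2439 ≈ -367.18)
sqrt(1/(N(-29, -213) + d) + 8641) = sqrt(1/((-83 - 29) - 895546/2439) + 8641) = sqrt(1/(-112 - 895546/2439) + 8641) = sqrt(1/(-1168714/2439) + 8641) = sqrt(-2439/1168714 + 8641) = sqrt(10098855235/1168714) = sqrt(11802673497117790)/1168714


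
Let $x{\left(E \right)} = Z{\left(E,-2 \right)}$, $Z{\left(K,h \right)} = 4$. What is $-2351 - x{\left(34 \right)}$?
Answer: $-2355$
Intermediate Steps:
$x{\left(E \right)} = 4$
$-2351 - x{\left(34 \right)} = -2351 - 4 = -2355$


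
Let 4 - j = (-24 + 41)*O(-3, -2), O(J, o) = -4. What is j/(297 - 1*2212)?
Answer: -72/1915 ≈ -0.037598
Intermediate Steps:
j = 72 (j = 4 - (-24 + 41)*(-4) = 4 - 17*(-4) = 4 - 1*(-68) = 4 + 68 = 72)
j/(297 - 1*2212) = 72/(297 - 1*2212) = 72/(297 - 2212) = 72/(-1915) = 72*(-1/1915) = -72/1915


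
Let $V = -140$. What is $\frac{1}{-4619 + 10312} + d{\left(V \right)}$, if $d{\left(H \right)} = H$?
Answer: $- \frac{797019}{5693} \approx -140.0$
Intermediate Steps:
$\frac{1}{-4619 + 10312} + d{\left(V \right)} = \frac{1}{-4619 + 10312} - 140 = \frac{1}{5693} - 140 = - \frac{797019}{5693}$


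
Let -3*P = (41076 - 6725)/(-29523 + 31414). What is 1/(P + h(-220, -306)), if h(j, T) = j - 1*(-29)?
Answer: -5673/1117894 ≈ -0.0050747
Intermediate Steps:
h(j, T) = 29 + j (h(j, T) = j + 29 = 29 + j)
P = -34351/5673 (P = -(41076 - 6725)/(3*(-29523 + 31414)) = -34351/(3*1891) = -1/3*34351/1891 = -34351/5673 ≈ -6.0552)
1/(P + h(-220, -306)) = 1/(-34351/5673 + (29 - 220)) = 1/(-34351/5673 - 191) = 1/(-1117894/5673) = -5673/1117894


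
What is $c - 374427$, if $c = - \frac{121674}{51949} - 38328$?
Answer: $- \frac{21442331169}{51949} \approx -4.1276 \cdot 10^{5}$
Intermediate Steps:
$c = - \frac{1991222946}{51949}$ ($c = \left(-121674\right) \frac{1}{51949} - 38328 = - \frac{121674}{51949} - 38328 = - \frac{1991222946}{51949} \approx -38330.0$)
$c - 374427 = - \frac{1991222946}{51949} - 374427 = - \frac{21442331169}{51949}$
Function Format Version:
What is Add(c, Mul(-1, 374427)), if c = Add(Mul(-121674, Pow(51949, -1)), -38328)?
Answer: Rational(-21442331169, 51949) ≈ -4.1276e+5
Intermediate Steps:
c = Rational(-1991222946, 51949) (c = Add(Mul(-121674, Rational(1, 51949)), -38328) = Add(Rational(-121674, 51949), -38328) = Rational(-1991222946, 51949) ≈ -38330.)
Add(c, Mul(-1, 374427)) = Add(Rational(-1991222946, 51949), Mul(-1, 374427)) = Add(Rational(-1991222946, 51949), -374427) = Rational(-21442331169, 51949)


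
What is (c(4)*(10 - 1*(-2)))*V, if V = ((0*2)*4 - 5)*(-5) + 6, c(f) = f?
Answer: 1488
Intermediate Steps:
V = 31 (V = (0*4 - 5)*(-5) + 6 = (0 - 5)*(-5) + 6 = -5*(-5) + 6 = 25 + 6 = 31)
(c(4)*(10 - 1*(-2)))*V = (4*(10 - 1*(-2)))*31 = (4*(10 + 2))*31 = (4*12)*31 = 48*31 = 1488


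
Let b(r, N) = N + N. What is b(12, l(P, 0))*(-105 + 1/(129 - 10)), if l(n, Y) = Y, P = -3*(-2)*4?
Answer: 0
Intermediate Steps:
P = 24 (P = 6*4 = 24)
b(r, N) = 2*N
b(12, l(P, 0))*(-105 + 1/(129 - 10)) = (2*0)*(-105 + 1/(129 - 10)) = 0*(-105 + 1/119) = 0*(-12494/119) = 0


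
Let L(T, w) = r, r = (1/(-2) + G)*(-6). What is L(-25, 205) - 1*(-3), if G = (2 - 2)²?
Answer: 6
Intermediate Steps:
G = 0 (G = 0² = 0)
r = 3 (r = (1/(-2) + 0)*(-6) = (-½ + 0)*(-6) = -½*(-6) = 3)
L(T, w) = 3
L(-25, 205) - 1*(-3) = 3 - 1*(-3) = 3 + 3 = 6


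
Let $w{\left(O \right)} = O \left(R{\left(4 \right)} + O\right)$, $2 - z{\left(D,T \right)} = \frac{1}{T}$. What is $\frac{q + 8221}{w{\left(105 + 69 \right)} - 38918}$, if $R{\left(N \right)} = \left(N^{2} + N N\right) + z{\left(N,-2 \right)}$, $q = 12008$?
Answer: $- \frac{20229}{2639} \approx -7.6654$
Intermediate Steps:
$z{\left(D,T \right)} = 2 - \frac{1}{T}$
$R{\left(N \right)} = \frac{5}{2} + 2 N^{2}$ ($R{\left(N \right)} = \left(N^{2} + N N\right) + \left(2 - \frac{1}{-2}\right) = \left(N^{2} + N^{2}\right) + \left(2 - - \frac{1}{2}\right) = 2 N^{2} + \left(2 + \frac{1}{2}\right) = 2 N^{2} + \frac{5}{2} = \frac{5}{2} + 2 N^{2}$)
$w{\left(O \right)} = O \left(\frac{69}{2} + O\right)$ ($w{\left(O \right)} = O \left(\left(\frac{5}{2} + 2 \cdot 4^{2}\right) + O\right) = O \left(\left(\frac{5}{2} + 2 \cdot 16\right) + O\right) = O \left(\left(\frac{5}{2} + 32\right) + O\right) = O \left(\frac{69}{2} + O\right)$)
$\frac{q + 8221}{w{\left(105 + 69 \right)} - 38918} = \frac{12008 + 8221}{\frac{\left(105 + 69\right) \left(69 + 2 \left(105 + 69\right)\right)}{2} - 38918} = \frac{20229}{\frac{1}{2} \cdot 174 \left(69 + 2 \cdot 174\right) - 38918} = \frac{20229}{\frac{1}{2} \cdot 174 \left(69 + 348\right) - 38918} = \frac{20229}{\frac{1}{2} \cdot 174 \cdot 417 - 38918} = \frac{20229}{36279 - 38918} = \frac{20229}{-2639} = 20229 \left(- \frac{1}{2639}\right) = - \frac{20229}{2639}$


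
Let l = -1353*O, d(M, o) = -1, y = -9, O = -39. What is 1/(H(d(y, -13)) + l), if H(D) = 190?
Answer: 1/52957 ≈ 1.8883e-5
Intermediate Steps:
l = 52767 (l = -1353*(-39) = 52767)
1/(H(d(y, -13)) + l) = 1/(190 + 52767) = 1/52957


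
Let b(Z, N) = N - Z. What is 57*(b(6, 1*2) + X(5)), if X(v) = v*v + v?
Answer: 1482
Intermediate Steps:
X(v) = v + v**2 (X(v) = v**2 + v = v + v**2)
57*(b(6, 1*2) + X(5)) = 57*((1*2 - 1*6) + 5*(1 + 5)) = 57*((2 - 6) + 5*6) = 57*(-4 + 30) = 57*26 = 1482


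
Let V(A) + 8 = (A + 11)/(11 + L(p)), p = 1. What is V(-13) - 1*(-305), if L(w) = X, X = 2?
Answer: 3859/13 ≈ 296.85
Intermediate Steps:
L(w) = 2
V(A) = -93/13 + A/13 (V(A) = -8 + (A + 11)/(11 + 2) = -8 + (11 + A)/13 = -8 + (11 + A)*(1/13) = -8 + (11/13 + A/13) = -93/13 + A/13)
V(-13) - 1*(-305) = (-93/13 + (1/13)*(-13)) - 1*(-305) = (-93/13 - 1) + 305 = -106/13 + 305 = 3859/13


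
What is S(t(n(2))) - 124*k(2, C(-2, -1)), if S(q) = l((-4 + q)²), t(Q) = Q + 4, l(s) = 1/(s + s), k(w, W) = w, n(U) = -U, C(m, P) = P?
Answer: -1983/8 ≈ -247.88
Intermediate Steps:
l(s) = 1/(2*s)
t(Q) = 4 + Q
S(q) = 1/(2*(-4 + q)²) (S(q) = 1/(2*((-4 + q)²)) = 1/(2*(-4 + q)²))
S(t(n(2))) - 124*k(2, C(-2, -1)) = 1/(2*(-4 + (4 - 1*2))²) - 124*2 = 1/(2*(-4 + (4 - 2))²) - 248 = 1/(2*(-4 + 2)²) - 248 = (½)/(-2)² - 248 = (½)*(¼) - 248 = ⅛ - 248 = -1983/8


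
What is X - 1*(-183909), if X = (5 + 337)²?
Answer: 300873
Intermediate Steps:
X = 116964 (X = 342² = 116964)
X - 1*(-183909) = 116964 - 1*(-183909) = 116964 + 183909 = 300873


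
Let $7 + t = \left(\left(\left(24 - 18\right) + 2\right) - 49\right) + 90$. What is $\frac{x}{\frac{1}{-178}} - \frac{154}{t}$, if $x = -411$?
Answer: $\frac{219463}{3} \approx 73154.0$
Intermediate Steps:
$t = 42$ ($t = -7 + \left(\left(\left(\left(24 - 18\right) + 2\right) - 49\right) + 90\right) = -7 + \left(\left(\left(6 + 2\right) - 49\right) + 90\right) = -7 + \left(\left(8 - 49\right) + 90\right) = -7 + \left(-41 + 90\right) = -7 + 49 = 42$)
$\frac{x}{\frac{1}{-178}} - \frac{154}{t} = - \frac{411}{\frac{1}{-178}} - \frac{154}{42} = - \frac{411}{- \frac{1}{178}} - \frac{11}{3} = \left(-411\right) \left(-178\right) - \frac{11}{3} = 73158 - \frac{11}{3} = \frac{219463}{3}$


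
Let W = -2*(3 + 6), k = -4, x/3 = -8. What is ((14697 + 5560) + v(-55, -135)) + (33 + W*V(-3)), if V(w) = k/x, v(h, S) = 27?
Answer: 20314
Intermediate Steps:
x = -24 (x = 3*(-8) = -24)
W = -18 (W = -2*9 = -18)
V(w) = 1/6 (V(w) = -4/(-24) = -4*(-1/24) = 1/6)
((14697 + 5560) + v(-55, -135)) + (33 + W*V(-3)) = ((14697 + 5560) + 27) + (33 - 18*1/6) = (20257 + 27) + (33 - 3) = 20284 + 30 = 20314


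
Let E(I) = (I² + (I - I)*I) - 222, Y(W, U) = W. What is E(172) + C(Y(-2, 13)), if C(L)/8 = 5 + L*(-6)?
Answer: 29498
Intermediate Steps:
E(I) = -222 + I² (E(I) = (I² + 0*I) - 222 = (I² + 0) - 222 = I² - 222 = -222 + I²)
C(L) = 40 - 48*L (C(L) = 8*(5 + L*(-6)) = 8*(5 - 6*L) = 40 - 48*L)
E(172) + C(Y(-2, 13)) = (-222 + 172²) + (40 - 48*(-2)) = (-222 + 29584) + (40 + 96) = 29362 + 136 = 29498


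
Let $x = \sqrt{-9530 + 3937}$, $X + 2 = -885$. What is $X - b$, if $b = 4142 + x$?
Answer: $-5029 - i \sqrt{5593} \approx -5029.0 - 74.786 i$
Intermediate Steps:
$X = -887$ ($X = -2 - 885 = -887$)
$x = i \sqrt{5593}$ ($x = \sqrt{-5593} = i \sqrt{5593} \approx 74.786 i$)
$b = 4142 + i \sqrt{5593} \approx 4142.0 + 74.786 i$
$X - b = -887 - \left(4142 + i \sqrt{5593}\right) = -5029 - i \sqrt{5593}$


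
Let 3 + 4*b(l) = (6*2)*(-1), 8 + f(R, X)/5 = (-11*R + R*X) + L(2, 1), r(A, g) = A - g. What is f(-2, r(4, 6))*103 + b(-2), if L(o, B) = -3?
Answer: 30885/4 ≈ 7721.3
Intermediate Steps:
f(R, X) = -55 - 55*R + 5*R*X (f(R, X) = -40 + 5*((-11*R + R*X) - 3) = -40 + 5*(-3 - 11*R + R*X) = -40 + (-15 - 55*R + 5*R*X) = -55 - 55*R + 5*R*X)
b(l) = -15/4 (b(l) = -¾ + ((6*2)*(-1))/4 = -¾ + (12*(-1))/4 = -¾ + (¼)*(-12) = -¾ - 3 = -15/4)
f(-2, r(4, 6))*103 + b(-2) = (-55 - 55*(-2) + 5*(-2)*(4 - 1*6))*103 - 15/4 = (-55 + 110 + 5*(-2)*(4 - 6))*103 - 15/4 = (-55 + 110 + 5*(-2)*(-2))*103 - 15/4 = (-55 + 110 + 20)*103 - 15/4 = 75*103 - 15/4 = 7725 - 15/4 = 30885/4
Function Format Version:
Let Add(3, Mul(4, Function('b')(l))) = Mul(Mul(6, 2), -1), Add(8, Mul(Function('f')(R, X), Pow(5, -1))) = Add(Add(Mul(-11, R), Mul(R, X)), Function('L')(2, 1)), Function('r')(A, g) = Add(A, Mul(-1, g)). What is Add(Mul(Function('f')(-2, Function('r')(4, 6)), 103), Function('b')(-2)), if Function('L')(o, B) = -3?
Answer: Rational(30885, 4) ≈ 7721.3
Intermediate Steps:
Function('f')(R, X) = Add(-55, Mul(-55, R), Mul(5, R, X)) (Function('f')(R, X) = Add(-40, Mul(5, Add(Add(Mul(-11, R), Mul(R, X)), -3))) = Add(-40, Mul(5, Add(-3, Mul(-11, R), Mul(R, X)))) = Add(-40, Add(-15, Mul(-55, R), Mul(5, R, X))) = Add(-55, Mul(-55, R), Mul(5, R, X)))
Function('b')(l) = Rational(-15, 4) (Function('b')(l) = Add(Rational(-3, 4), Mul(Rational(1, 4), Mul(Mul(6, 2), -1))) = Add(Rational(-3, 4), Mul(Rational(1, 4), Mul(12, -1))) = Add(Rational(-3, 4), Mul(Rational(1, 4), -12)) = Add(Rational(-3, 4), -3) = Rational(-15, 4))
Add(Mul(Function('f')(-2, Function('r')(4, 6)), 103), Function('b')(-2)) = Add(Mul(Add(-55, Mul(-55, -2), Mul(5, -2, Add(4, Mul(-1, 6)))), 103), Rational(-15, 4)) = Add(Mul(Add(-55, 110, Mul(5, -2, Add(4, -6))), 103), Rational(-15, 4)) = Add(Mul(Add(-55, 110, Mul(5, -2, -2)), 103), Rational(-15, 4)) = Add(Mul(Add(-55, 110, 20), 103), Rational(-15, 4)) = Add(Mul(75, 103), Rational(-15, 4)) = Add(7725, Rational(-15, 4)) = Rational(30885, 4)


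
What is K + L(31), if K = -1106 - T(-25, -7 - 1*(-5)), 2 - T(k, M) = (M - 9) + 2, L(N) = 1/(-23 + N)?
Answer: -8935/8 ≈ -1116.9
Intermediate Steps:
T(k, M) = 9 - M (T(k, M) = 2 - ((M - 9) + 2) = 2 - ((-9 + M) + 2) = 2 - (-7 + M) = 2 + (7 - M) = 9 - M)
K = -1117 (K = -1106 - (9 - (-7 - 1*(-5))) = -1106 - (9 - (-7 + 5)) = -1106 - (9 - 1*(-2)) = -1106 - (9 + 2) = -1106 - 1*11 = -1106 - 11 = -1117)
K + L(31) = -1117 + 1/(-23 + 31) = -1117 + 1/8 = -1117 + ⅛ = -8935/8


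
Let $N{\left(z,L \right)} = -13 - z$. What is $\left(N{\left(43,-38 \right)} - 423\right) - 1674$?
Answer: $-2153$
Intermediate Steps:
$\left(N{\left(43,-38 \right)} - 423\right) - 1674 = \left(\left(-13 - 43\right) - 423\right) - 1674 = \left(-56 - 423\right) - 1674 = -479 - 1674 = -2153$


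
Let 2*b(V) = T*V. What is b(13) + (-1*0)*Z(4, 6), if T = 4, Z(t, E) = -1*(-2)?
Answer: 26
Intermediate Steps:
Z(t, E) = 2
b(V) = 2*V (b(V) = (4*V)/2 = 2*V)
b(13) + (-1*0)*Z(4, 6) = 2*13 - 1*0*2 = 26 + 0*2 = 26 + 0 = 26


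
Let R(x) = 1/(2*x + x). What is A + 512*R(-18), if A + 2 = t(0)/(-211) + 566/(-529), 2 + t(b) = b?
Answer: -37797826/3013713 ≈ -12.542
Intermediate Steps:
t(b) = -2 + b
R(x) = 1/(3*x)
A = -341606/111619 (A = -2 + ((-2 + 0)/(-211) + 566/(-529)) = -2 + (-2*(-1/211) + 566*(-1/529)) = -2 + (2/211 - 566/529) = -2 - 118368/111619 = -341606/111619 ≈ -3.0605)
A + 512*R(-18) = -341606/111619 + 512*((1/3)/(-18)) = -341606/111619 + 512*((1/3)*(-1/18)) = -341606/111619 + 512*(-1/54) = -341606/111619 - 256/27 = -37797826/3013713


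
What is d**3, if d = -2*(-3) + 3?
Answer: 729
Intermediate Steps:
d = 9 (d = 6 + 3 = 9)
d**3 = 9**3 = 729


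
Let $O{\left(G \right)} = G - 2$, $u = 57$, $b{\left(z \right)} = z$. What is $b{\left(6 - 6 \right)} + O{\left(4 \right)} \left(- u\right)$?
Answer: $-114$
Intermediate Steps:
$O{\left(G \right)} = -2 + G$ ($O{\left(G \right)} = G - 2 = -2 + G$)
$b{\left(6 - 6 \right)} + O{\left(4 \right)} \left(- u\right) = \left(6 - 6\right) + \left(-2 + 4\right) \left(\left(-1\right) 57\right) = 0 + 2 \left(-57\right) = 0 - 114 = -114$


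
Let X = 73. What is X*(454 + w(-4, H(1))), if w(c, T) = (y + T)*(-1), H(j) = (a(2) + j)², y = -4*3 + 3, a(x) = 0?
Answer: 33726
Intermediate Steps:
y = -9 (y = -12 + 3 = -9)
H(j) = j² (H(j) = (0 + j)² = j²)
w(c, T) = 9 - T (w(c, T) = (-9 + T)*(-1) = 9 - T)
X*(454 + w(-4, H(1))) = 73*(454 + (9 - 1*1²)) = 73*(454 + (9 - 1*1)) = 73*(454 + (9 - 1)) = 73*(454 + 8) = 73*462 = 33726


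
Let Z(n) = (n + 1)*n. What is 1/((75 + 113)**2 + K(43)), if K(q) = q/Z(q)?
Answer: 44/1555137 ≈ 2.8293e-5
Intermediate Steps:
Z(n) = n*(1 + n) (Z(n) = (1 + n)*n = n*(1 + n))
K(q) = 1/(1 + q) (K(q) = q/((q*(1 + q))) = q*(1/(q*(1 + q))) = 1/(1 + q))
1/((75 + 113)**2 + K(43)) = 1/((75 + 113)**2 + 1/(1 + 43)) = 1/(188**2 + 1/44) = 1/(35344 + 1/44) = 1/(1555137/44) = 44/1555137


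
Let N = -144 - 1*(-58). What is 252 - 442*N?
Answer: 38264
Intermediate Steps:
N = -86 (N = -144 + 58 = -86)
252 - 442*N = 252 - 442*(-86) = 252 + 38012 = 38264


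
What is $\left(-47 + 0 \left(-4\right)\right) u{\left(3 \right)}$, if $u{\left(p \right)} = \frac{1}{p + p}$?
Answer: $- \frac{47}{6} \approx -7.8333$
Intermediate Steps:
$u{\left(p \right)} = \frac{1}{2 p}$
$\left(-47 + 0 \left(-4\right)\right) u{\left(3 \right)} = \left(-47 + 0 \left(-4\right)\right) \frac{1}{2 \cdot 3} = \left(-47 + 0\right) \frac{1}{2} \cdot \frac{1}{3} = \left(-47\right) \frac{1}{6} = - \frac{47}{6}$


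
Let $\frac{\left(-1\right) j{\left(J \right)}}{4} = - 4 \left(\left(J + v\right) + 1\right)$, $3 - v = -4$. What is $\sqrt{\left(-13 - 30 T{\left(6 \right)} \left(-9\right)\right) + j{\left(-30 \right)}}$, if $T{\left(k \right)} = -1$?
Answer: $i \sqrt{635} \approx 25.199 i$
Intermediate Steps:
$v = 7$ ($v = 3 - -4 = 3 + 4 = 7$)
$j{\left(J \right)} = 128 + 16 J$ ($j{\left(J \right)} = - 4 \left(- 4 \left(\left(J + 7\right) + 1\right)\right) = - 4 \left(- 4 \left(\left(7 + J\right) + 1\right)\right) = - 4 \left(- 4 \left(8 + J\right)\right) = - 4 \left(-32 - 4 J\right) = 128 + 16 J$)
$\sqrt{\left(-13 - 30 T{\left(6 \right)} \left(-9\right)\right) + j{\left(-30 \right)}} = \sqrt{\left(-13 - 30 \left(\left(-1\right) \left(-9\right)\right)\right) + \left(128 + 16 \left(-30\right)\right)} = \sqrt{\left(-13 - 270\right) + \left(128 - 480\right)} = \sqrt{\left(-13 - 270\right) - 352} = \sqrt{-283 - 352} = \sqrt{-635} = i \sqrt{635}$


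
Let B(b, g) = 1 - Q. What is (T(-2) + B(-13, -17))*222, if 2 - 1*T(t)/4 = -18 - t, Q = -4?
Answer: 17094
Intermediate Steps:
T(t) = 80 + 4*t (T(t) = 8 - 4*(-18 - t) = 8 + (72 + 4*t) = 80 + 4*t)
B(b, g) = 5 (B(b, g) = 1 - 1*(-4) = 1 + 4 = 5)
(T(-2) + B(-13, -17))*222 = ((80 + 4*(-2)) + 5)*222 = ((80 - 8) + 5)*222 = (72 + 5)*222 = 77*222 = 17094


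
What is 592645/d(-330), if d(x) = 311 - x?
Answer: 592645/641 ≈ 924.56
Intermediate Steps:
592645/d(-330) = 592645/(311 - 1*(-330)) = 592645/(311 + 330) = 592645/641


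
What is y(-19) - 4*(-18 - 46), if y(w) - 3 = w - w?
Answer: 259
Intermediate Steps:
y(w) = 3 (y(w) = 3 + (w - w) = 3 + 0 = 3)
y(-19) - 4*(-18 - 46) = 3 - 4*(-18 - 46) = 3 - 4*(-64) = 3 + 256 = 259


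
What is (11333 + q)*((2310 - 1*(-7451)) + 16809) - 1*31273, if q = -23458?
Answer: -322192523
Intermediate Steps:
(11333 + q)*((2310 - 1*(-7451)) + 16809) - 1*31273 = (11333 - 23458)*((2310 - 1*(-7451)) + 16809) - 1*31273 = -12125*((2310 + 7451) + 16809) - 31273 = -12125*(9761 + 16809) - 31273 = -12125*26570 - 31273 = -322161250 - 31273 = -322192523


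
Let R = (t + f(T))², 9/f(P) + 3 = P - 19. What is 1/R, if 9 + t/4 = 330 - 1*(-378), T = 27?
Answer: 25/195692121 ≈ 1.2775e-7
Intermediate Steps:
f(P) = 9/(-22 + P) (f(P) = 9/(-3 + (P - 19)) = 9/(-3 + (-19 + P)) = 9/(-22 + P))
t = 2796 (t = -36 + 4*(330 - 1*(-378)) = -36 + 4*(330 + 378) = -36 + 4*708 = -36 + 2832 = 2796)
R = 195692121/25 (R = (2796 + 9/(-22 + 27))² = (2796 + 9/5)² = (13989/5)² = 195692121/25 ≈ 7.8277e+6)
1/R = 1/(195692121/25) = 25/195692121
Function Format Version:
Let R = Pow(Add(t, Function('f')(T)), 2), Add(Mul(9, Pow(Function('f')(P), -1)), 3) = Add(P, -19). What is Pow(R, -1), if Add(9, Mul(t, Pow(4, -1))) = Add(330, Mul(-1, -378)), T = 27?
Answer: Rational(25, 195692121) ≈ 1.2775e-7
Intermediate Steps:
Function('f')(P) = Mul(9, Pow(Add(-22, P), -1)) (Function('f')(P) = Mul(9, Pow(Add(-3, Add(P, -19)), -1)) = Mul(9, Pow(Add(-3, Add(-19, P)), -1)) = Mul(9, Pow(Add(-22, P), -1)))
t = 2796 (t = Add(-36, Mul(4, Add(330, Mul(-1, -378)))) = Add(-36, Mul(4, Add(330, 378))) = Add(-36, Mul(4, 708)) = Add(-36, 2832) = 2796)
R = Rational(195692121, 25) (R = Pow(Add(2796, Mul(9, Pow(Add(-22, 27), -1))), 2) = Pow(Add(2796, Mul(9, Pow(5, -1))), 2) = Pow(Add(2796, Mul(9, Rational(1, 5))), 2) = Pow(Add(2796, Rational(9, 5)), 2) = Pow(Rational(13989, 5), 2) = Rational(195692121, 25) ≈ 7.8277e+6)
Pow(R, -1) = Pow(Rational(195692121, 25), -1) = Rational(25, 195692121)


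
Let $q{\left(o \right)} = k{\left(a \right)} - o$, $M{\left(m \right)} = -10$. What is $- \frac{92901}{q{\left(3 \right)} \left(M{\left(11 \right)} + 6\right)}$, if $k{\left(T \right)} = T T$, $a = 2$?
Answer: $\frac{92901}{4} \approx 23225.0$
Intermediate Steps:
$k{\left(T \right)} = T^{2}$
$q{\left(o \right)} = 4 - o$ ($q{\left(o \right)} = 2^{2} - o = 4 - o$)
$- \frac{92901}{q{\left(3 \right)} \left(M{\left(11 \right)} + 6\right)} = - \frac{92901}{\left(4 - 3\right) \left(-10 + 6\right)} = - \frac{92901}{\left(4 - 3\right) \left(-4\right)} = - \frac{92901}{1 \left(-4\right)} = - \frac{92901}{-4} = \left(-92901\right) \left(- \frac{1}{4}\right) = \frac{92901}{4}$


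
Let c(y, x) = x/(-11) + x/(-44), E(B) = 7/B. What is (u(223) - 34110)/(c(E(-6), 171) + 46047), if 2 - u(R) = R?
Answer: -1510564/2025213 ≈ -0.74588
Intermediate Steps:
u(R) = 2 - R
c(y, x) = -5*x/44 (c(y, x) = x*(-1/11) + x*(-1/44) = -x/11 - x/44 = -5*x/44)
(u(223) - 34110)/(c(E(-6), 171) + 46047) = ((2 - 1*223) - 34110)/(-5/44*171 + 46047) = ((2 - 223) - 34110)/(-855/44 + 46047) = (-221 - 34110)/(2025213/44) = -34331*44/2025213 = -1510564/2025213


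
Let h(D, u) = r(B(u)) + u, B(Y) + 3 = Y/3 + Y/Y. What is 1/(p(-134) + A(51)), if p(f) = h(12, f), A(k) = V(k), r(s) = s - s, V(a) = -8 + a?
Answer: -1/91 ≈ -0.010989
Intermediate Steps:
B(Y) = -2 + Y/3 (B(Y) = -3 + (Y/3 + Y/Y) = -3 + (Y*(⅓) + 1) = -3 + (Y/3 + 1) = -3 + (1 + Y/3) = -2 + Y/3)
r(s) = 0
A(k) = -8 + k
h(D, u) = u (h(D, u) = 0 + u = u)
p(f) = f
1/(p(-134) + A(51)) = 1/(-134 + (-8 + 51)) = 1/(-134 + 43) = 1/(-91) = -1/91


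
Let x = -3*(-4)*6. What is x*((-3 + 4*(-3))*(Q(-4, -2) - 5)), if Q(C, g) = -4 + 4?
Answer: 5400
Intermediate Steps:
Q(C, g) = 0
x = 72 (x = 12*6 = 72)
x*((-3 + 4*(-3))*(Q(-4, -2) - 5)) = 72*((-3 + 4*(-3))*(0 - 5)) = 72*((-3 - 12)*(-5)) = 72*(-15*(-5)) = 72*75 = 5400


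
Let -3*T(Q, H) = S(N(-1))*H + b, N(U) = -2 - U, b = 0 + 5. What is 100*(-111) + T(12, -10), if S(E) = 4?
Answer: -33265/3 ≈ -11088.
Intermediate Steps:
b = 5
T(Q, H) = -5/3 - 4*H/3 (T(Q, H) = -(4*H + 5)/3 = -(5 + 4*H)/3 = -5/3 - 4*H/3)
100*(-111) + T(12, -10) = 100*(-111) + (-5/3 - 4/3*(-10)) = -11100 + (-5/3 + 40/3) = -11100 + 35/3 = -33265/3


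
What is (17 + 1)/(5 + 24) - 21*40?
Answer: -24342/29 ≈ -839.38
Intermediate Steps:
(17 + 1)/(5 + 24) - 21*40 = 18/29 - 840 = -24342/29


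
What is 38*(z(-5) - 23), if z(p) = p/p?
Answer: -836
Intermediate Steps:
z(p) = 1
38*(z(-5) - 23) = 38*(1 - 23) = 38*(-22) = -836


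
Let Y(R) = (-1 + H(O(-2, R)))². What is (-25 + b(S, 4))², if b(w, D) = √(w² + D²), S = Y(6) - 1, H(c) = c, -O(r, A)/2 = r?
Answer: 705 - 200*√5 ≈ 257.79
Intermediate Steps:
O(r, A) = -2*r
Y(R) = 9 (Y(R) = (-1 - 2*(-2))² = (-1 + 4)² = 3² = 9)
S = 8 (S = 9 - 1 = 8)
b(w, D) = √(D² + w²)
(-25 + b(S, 4))² = (-25 + √(4² + 8²))² = (-25 + √(16 + 64))² = (-25 + √80)² = (-25 + 4*√5)²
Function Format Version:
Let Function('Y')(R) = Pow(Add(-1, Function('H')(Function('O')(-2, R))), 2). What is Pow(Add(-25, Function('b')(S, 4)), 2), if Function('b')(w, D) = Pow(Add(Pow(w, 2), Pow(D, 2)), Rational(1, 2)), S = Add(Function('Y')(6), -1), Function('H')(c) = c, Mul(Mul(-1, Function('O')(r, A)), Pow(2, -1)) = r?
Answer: Add(705, Mul(-200, Pow(5, Rational(1, 2)))) ≈ 257.79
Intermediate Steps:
Function('O')(r, A) = Mul(-2, r)
Function('Y')(R) = 9 (Function('Y')(R) = Pow(Add(-1, Mul(-2, -2)), 2) = Pow(Add(-1, 4), 2) = Pow(3, 2) = 9)
S = 8 (S = Add(9, -1) = 8)
Function('b')(w, D) = Pow(Add(Pow(D, 2), Pow(w, 2)), Rational(1, 2))
Pow(Add(-25, Function('b')(S, 4)), 2) = Pow(Add(-25, Pow(Add(Pow(4, 2), Pow(8, 2)), Rational(1, 2))), 2) = Pow(Add(-25, Pow(Add(16, 64), Rational(1, 2))), 2) = Pow(Add(-25, Pow(80, Rational(1, 2))), 2) = Pow(Add(-25, Mul(4, Pow(5, Rational(1, 2)))), 2)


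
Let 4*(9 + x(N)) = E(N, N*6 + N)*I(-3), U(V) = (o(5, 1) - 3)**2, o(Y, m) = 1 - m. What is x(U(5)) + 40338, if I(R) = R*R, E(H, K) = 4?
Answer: 40338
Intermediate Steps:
U(V) = 9 (U(V) = ((1 - 1*1) - 3)**2 = ((1 - 1) - 3)**2 = (0 - 3)**2 = (-3)**2 = 9)
I(R) = R**2
x(N) = 0 (x(N) = -9 + (4*(-3)**2)/4 = -9 + (4*9)/4 = -9 + (1/4)*36 = -9 + 9 = 0)
x(U(5)) + 40338 = 0 + 40338 = 40338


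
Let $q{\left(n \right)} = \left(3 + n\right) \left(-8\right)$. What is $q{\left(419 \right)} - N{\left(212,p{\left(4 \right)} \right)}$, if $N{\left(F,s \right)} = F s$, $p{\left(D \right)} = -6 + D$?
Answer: $-2952$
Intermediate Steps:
$q{\left(n \right)} = -24 - 8 n$
$q{\left(419 \right)} - N{\left(212,p{\left(4 \right)} \right)} = \left(-24 - 3352\right) - 212 \left(-6 + 4\right) = \left(-24 - 3352\right) - 212 \left(-2\right) = -3376 - -424 = -3376 + 424 = -2952$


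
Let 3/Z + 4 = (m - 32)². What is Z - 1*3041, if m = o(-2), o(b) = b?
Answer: -1167743/384 ≈ -3041.0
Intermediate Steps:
m = -2
Z = 1/384 (Z = 3/(-4 + (-2 - 32)²) = 3/(-4 + (-34)²) = 3/(-4 + 1156) = 3/1152 = 3*(1/1152) = 1/384 ≈ 0.0026042)
Z - 1*3041 = 1/384 - 1*3041 = 1/384 - 3041 = -1167743/384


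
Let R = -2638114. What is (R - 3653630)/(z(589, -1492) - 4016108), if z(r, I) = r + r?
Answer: 1048624/669155 ≈ 1.5671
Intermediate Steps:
z(r, I) = 2*r
(R - 3653630)/(z(589, -1492) - 4016108) = (-2638114 - 3653630)/(2*589 - 4016108) = -6291744/(1178 - 4016108) = -6291744/(-4014930) = -6291744*(-1/4014930) = 1048624/669155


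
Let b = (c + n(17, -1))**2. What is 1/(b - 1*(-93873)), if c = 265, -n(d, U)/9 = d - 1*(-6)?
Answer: 1/97237 ≈ 1.0284e-5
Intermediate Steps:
n(d, U) = -54 - 9*d (n(d, U) = -9*(d - 1*(-6)) = -9*(d + 6) = -9*(6 + d) = -54 - 9*d)
b = 3364 (b = (265 + (-54 - 9*17))**2 = (265 + (-54 - 153))**2 = (265 - 207)**2 = 58**2 = 3364)
1/(b - 1*(-93873)) = 1/(3364 - 1*(-93873)) = 1/(3364 + 93873) = 1/97237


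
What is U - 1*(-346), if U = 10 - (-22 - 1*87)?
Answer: 465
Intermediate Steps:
U = 119 (U = 10 - (-22 - 87) = 10 - 1*(-109) = 10 + 109 = 119)
U - 1*(-346) = 119 - 1*(-346) = 119 + 346 = 465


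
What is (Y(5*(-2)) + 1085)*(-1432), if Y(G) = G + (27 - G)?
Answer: -1592384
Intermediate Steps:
Y(G) = 27
(Y(5*(-2)) + 1085)*(-1432) = (27 + 1085)*(-1432) = 1112*(-1432) = -1592384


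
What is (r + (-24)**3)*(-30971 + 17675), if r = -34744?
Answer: 645760128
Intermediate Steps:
(r + (-24)**3)*(-30971 + 17675) = (-34744 + (-24)**3)*(-30971 + 17675) = (-34744 - 13824)*(-13296) = -48568*(-13296) = 645760128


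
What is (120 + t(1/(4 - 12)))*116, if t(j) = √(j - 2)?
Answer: 13920 + 29*I*√34 ≈ 13920.0 + 169.1*I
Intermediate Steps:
t(j) = √(-2 + j)
(120 + t(1/(4 - 12)))*116 = (120 + √(-2 + 1/(4 - 12)))*116 = (120 + √(-2 + 1/(-8)))*116 = (120 + √(-2 - ⅛))*116 = (120 + √(-17/8))*116 = (120 + I*√34/4)*116 = 13920 + 29*I*√34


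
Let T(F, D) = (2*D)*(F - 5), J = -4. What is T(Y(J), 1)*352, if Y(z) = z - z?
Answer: -3520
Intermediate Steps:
Y(z) = 0
T(F, D) = 2*D*(-5 + F) (T(F, D) = (2*D)*(-5 + F) = 2*D*(-5 + F))
T(Y(J), 1)*352 = (2*1*(-5 + 0))*352 = (2*1*(-5))*352 = -10*352 = -3520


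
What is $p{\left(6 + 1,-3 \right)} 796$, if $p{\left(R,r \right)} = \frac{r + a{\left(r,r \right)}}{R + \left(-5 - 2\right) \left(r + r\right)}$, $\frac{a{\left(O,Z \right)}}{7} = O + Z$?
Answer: $- \frac{35820}{49} \approx -731.02$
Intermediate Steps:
$a{\left(O,Z \right)} = 7 O + 7 Z$ ($a{\left(O,Z \right)} = 7 \left(O + Z\right) = 7 O + 7 Z$)
$p{\left(R,r \right)} = \frac{15 r}{R - 14 r}$ ($p{\left(R,r \right)} = \frac{r + \left(7 r + 7 r\right)}{R + \left(-5 - 2\right) \left(r + r\right)} = \frac{r + 14 r}{R - 7 \cdot 2 r} = \frac{15 r}{R - 14 r}$)
$p{\left(6 + 1,-3 \right)} 796 = 15 \left(-3\right) \frac{1}{\left(6 + 1\right) - -42} \cdot 796 = 15 \left(-3\right) \frac{1}{7 + 42} \cdot 796 = 15 \left(-3\right) \frac{1}{49} \cdot 796 = \left(- \frac{45}{49}\right) 796 = - \frac{35820}{49}$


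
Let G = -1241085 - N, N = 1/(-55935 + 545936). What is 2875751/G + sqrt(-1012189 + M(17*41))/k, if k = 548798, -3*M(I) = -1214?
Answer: -1409120865751/608132891086 + I*sqrt(9106059)/1646394 ≈ -2.3171 + 0.0018329*I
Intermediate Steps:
M(I) = 1214/3 (M(I) = -1/3*(-1214) = 1214/3)
N = 1/490001 ≈ 2.0408e-6
G = -608132891086/490001 (G = -1241085 - 1*1/490001 = -1241085 - 1/490001 = -608132891086/490001 ≈ -1.2411e+6)
2875751/G + sqrt(-1012189 + M(17*41))/k = 2875751/(-608132891086/490001) + sqrt(-1012189 + 1214/3)/548798 = 2875751*(-490001/608132891086) + sqrt(-3035353/3)*(1/548798) = -1409120865751/608132891086 + (I*sqrt(9106059)/3)*(1/548798) = -1409120865751/608132891086 + I*sqrt(9106059)/1646394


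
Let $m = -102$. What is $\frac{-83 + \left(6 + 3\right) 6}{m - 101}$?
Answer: $\frac{1}{7} \approx 0.14286$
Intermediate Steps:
$\frac{-83 + \left(6 + 3\right) 6}{m - 101} = \frac{-83 + \left(6 + 3\right) 6}{-102 - 101} = \frac{-83 + 9 \cdot 6}{-203} = - \frac{-83 + 54}{203} = \left(- \frac{1}{203}\right) \left(-29\right) = \frac{1}{7}$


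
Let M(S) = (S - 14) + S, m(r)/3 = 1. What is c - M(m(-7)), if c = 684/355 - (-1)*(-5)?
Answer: 1749/355 ≈ 4.9268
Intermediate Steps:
m(r) = 3 (m(r) = 3*1 = 3)
M(S) = -14 + 2*S (M(S) = (-14 + S) + S = -14 + 2*S)
c = -1091/355 (c = 684*(1/355) - 1*5 = 684/355 - 5 = -1091/355 ≈ -3.0732)
c - M(m(-7)) = -1091/355 - (-14 + 2*3) = -1091/355 - (-14 + 6) = -1091/355 - 1*(-8) = -1091/355 + 8 = 1749/355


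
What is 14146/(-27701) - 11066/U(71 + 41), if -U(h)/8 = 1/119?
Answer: 18239029743/110804 ≈ 1.6461e+5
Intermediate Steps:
U(h) = -8/119
14146/(-27701) - 11066/U(71 + 41) = 14146/(-27701) - 11066/(-8/119) = 14146*(-1/27701) - 11066*(-119/8) = -14146/27701 + 658427/4 = 18239029743/110804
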